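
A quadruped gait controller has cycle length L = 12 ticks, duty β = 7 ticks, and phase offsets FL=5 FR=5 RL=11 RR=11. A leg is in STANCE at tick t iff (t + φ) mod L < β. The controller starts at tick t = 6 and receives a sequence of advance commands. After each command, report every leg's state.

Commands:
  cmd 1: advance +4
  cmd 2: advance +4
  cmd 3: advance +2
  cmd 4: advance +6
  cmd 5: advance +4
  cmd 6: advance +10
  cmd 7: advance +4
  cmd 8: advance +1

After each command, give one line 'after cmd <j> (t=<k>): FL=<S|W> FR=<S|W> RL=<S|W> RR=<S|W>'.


after cmd 1 (t=10): FL=S FR=S RL=W RR=W
after cmd 2 (t=14): FL=W FR=W RL=S RR=S
after cmd 3 (t=16): FL=W FR=W RL=S RR=S
after cmd 4 (t=22): FL=S FR=S RL=W RR=W
after cmd 5 (t=26): FL=W FR=W RL=S RR=S
after cmd 6 (t=36): FL=S FR=S RL=W RR=W
after cmd 7 (t=40): FL=W FR=W RL=S RR=S
after cmd 8 (t=41): FL=W FR=W RL=S RR=S

start t=6: FL=W FR=W RL=S RR=S
cmd 1: advance +4 → t=10, phase=(3,3,9,9) → FL=S FR=S RL=W RR=W
cmd 2: advance +4 → t=14, phase=(7,7,1,1) → FL=W FR=W RL=S RR=S
cmd 3: advance +2 → t=16, phase=(9,9,3,3) → FL=W FR=W RL=S RR=S
cmd 4: advance +6 → t=22, phase=(3,3,9,9) → FL=S FR=S RL=W RR=W
cmd 5: advance +4 → t=26, phase=(7,7,1,1) → FL=W FR=W RL=S RR=S
cmd 6: advance +10 → t=36, phase=(5,5,11,11) → FL=S FR=S RL=W RR=W
cmd 7: advance +4 → t=40, phase=(9,9,3,3) → FL=W FR=W RL=S RR=S
cmd 8: advance +1 → t=41, phase=(10,10,4,4) → FL=W FR=W RL=S RR=S


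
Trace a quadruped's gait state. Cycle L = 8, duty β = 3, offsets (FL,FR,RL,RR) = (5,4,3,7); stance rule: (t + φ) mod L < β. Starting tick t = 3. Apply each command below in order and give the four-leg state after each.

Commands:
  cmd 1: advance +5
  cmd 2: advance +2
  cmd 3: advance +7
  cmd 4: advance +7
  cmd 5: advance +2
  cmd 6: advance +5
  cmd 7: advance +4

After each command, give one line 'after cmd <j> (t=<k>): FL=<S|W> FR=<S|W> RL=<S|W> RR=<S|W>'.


after cmd 1 (t=8): FL=W FR=W RL=W RR=W
after cmd 2 (t=10): FL=W FR=W RL=W RR=S
after cmd 3 (t=17): FL=W FR=W RL=W RR=S
after cmd 4 (t=24): FL=W FR=W RL=W RR=W
after cmd 5 (t=26): FL=W FR=W RL=W RR=S
after cmd 6 (t=31): FL=W FR=W RL=S RR=W
after cmd 7 (t=35): FL=S FR=W RL=W RR=S

start t=3: FL=S FR=W RL=W RR=S
cmd 1: advance +5 → t=8, phase=(5,4,3,7) → FL=W FR=W RL=W RR=W
cmd 2: advance +2 → t=10, phase=(7,6,5,1) → FL=W FR=W RL=W RR=S
cmd 3: advance +7 → t=17, phase=(6,5,4,0) → FL=W FR=W RL=W RR=S
cmd 4: advance +7 → t=24, phase=(5,4,3,7) → FL=W FR=W RL=W RR=W
cmd 5: advance +2 → t=26, phase=(7,6,5,1) → FL=W FR=W RL=W RR=S
cmd 6: advance +5 → t=31, phase=(4,3,2,6) → FL=W FR=W RL=S RR=W
cmd 7: advance +4 → t=35, phase=(0,7,6,2) → FL=S FR=W RL=W RR=S


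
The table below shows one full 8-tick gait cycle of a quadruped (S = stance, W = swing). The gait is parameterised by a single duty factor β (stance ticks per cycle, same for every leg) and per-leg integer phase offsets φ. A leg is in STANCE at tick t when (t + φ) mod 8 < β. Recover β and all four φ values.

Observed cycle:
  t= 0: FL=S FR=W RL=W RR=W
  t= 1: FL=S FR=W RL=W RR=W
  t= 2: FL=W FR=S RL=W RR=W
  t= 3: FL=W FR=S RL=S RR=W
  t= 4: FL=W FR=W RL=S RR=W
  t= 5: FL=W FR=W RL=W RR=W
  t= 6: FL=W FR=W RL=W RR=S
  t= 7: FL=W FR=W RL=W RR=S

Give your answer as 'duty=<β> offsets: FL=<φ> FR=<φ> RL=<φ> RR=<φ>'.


duty β = stance ticks per leg = 2
FL: stance ticks = 2; W→S at t=0 → φ=0
FR: stance ticks = 2; W→S at t=2 → φ=6
RL: stance ticks = 2; W→S at t=3 → φ=5
RR: stance ticks = 2; W→S at t=6 → φ=2

duty=2 offsets: FL=0 FR=6 RL=5 RR=2


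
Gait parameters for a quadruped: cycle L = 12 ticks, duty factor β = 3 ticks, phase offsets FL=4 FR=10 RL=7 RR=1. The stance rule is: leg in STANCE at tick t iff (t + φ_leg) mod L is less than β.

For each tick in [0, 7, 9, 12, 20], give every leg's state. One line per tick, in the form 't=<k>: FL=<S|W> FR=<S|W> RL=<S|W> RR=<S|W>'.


t=0: phase=(4,10,7,1) vs β=3 → FL=W FR=W RL=W RR=S
t=7: phase=(11,5,2,8) vs β=3 → FL=W FR=W RL=S RR=W
t=9: phase=(1,7,4,10) vs β=3 → FL=S FR=W RL=W RR=W
t=12: phase=(4,10,7,1) vs β=3 → FL=W FR=W RL=W RR=S
t=20: phase=(0,6,3,9) vs β=3 → FL=S FR=W RL=W RR=W

t=0: FL=W FR=W RL=W RR=S
t=7: FL=W FR=W RL=S RR=W
t=9: FL=S FR=W RL=W RR=W
t=12: FL=W FR=W RL=W RR=S
t=20: FL=S FR=W RL=W RR=W


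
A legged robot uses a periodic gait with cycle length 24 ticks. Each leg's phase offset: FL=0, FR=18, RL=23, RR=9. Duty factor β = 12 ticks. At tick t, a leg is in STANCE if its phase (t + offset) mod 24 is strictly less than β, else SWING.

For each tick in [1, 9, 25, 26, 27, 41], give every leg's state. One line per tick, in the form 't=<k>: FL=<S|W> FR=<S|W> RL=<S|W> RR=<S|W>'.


t=1: FL=S FR=W RL=S RR=S
t=9: FL=S FR=S RL=S RR=W
t=25: FL=S FR=W RL=S RR=S
t=26: FL=S FR=W RL=S RR=S
t=27: FL=S FR=W RL=S RR=W
t=41: FL=W FR=S RL=W RR=S

t=1: phase=(1,19,0,10) vs β=12 → FL=S FR=W RL=S RR=S
t=9: phase=(9,3,8,18) vs β=12 → FL=S FR=S RL=S RR=W
t=25: phase=(1,19,0,10) vs β=12 → FL=S FR=W RL=S RR=S
t=26: phase=(2,20,1,11) vs β=12 → FL=S FR=W RL=S RR=S
t=27: phase=(3,21,2,12) vs β=12 → FL=S FR=W RL=S RR=W
t=41: phase=(17,11,16,2) vs β=12 → FL=W FR=S RL=W RR=S


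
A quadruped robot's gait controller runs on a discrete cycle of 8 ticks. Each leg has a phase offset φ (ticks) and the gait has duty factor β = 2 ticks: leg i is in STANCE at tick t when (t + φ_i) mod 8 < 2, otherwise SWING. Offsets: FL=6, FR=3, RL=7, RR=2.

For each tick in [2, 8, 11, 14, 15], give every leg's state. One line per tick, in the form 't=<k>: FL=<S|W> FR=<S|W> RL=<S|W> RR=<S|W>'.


t=2: phase=(0,5,1,4) vs β=2 → FL=S FR=W RL=S RR=W
t=8: phase=(6,3,7,2) vs β=2 → FL=W FR=W RL=W RR=W
t=11: phase=(1,6,2,5) vs β=2 → FL=S FR=W RL=W RR=W
t=14: phase=(4,1,5,0) vs β=2 → FL=W FR=S RL=W RR=S
t=15: phase=(5,2,6,1) vs β=2 → FL=W FR=W RL=W RR=S

t=2: FL=S FR=W RL=S RR=W
t=8: FL=W FR=W RL=W RR=W
t=11: FL=S FR=W RL=W RR=W
t=14: FL=W FR=S RL=W RR=S
t=15: FL=W FR=W RL=W RR=S


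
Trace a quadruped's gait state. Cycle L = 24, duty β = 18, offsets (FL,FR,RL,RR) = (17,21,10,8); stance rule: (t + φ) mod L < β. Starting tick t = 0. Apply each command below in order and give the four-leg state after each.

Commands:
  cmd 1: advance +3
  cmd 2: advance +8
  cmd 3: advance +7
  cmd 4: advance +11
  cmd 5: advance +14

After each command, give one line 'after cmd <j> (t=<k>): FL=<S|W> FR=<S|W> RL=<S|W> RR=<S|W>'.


start t=0: FL=S FR=W RL=S RR=S
cmd 1: advance +3 → t=3, phase=(20,0,13,11) → FL=W FR=S RL=S RR=S
cmd 2: advance +8 → t=11, phase=(4,8,21,19) → FL=S FR=S RL=W RR=W
cmd 3: advance +7 → t=18, phase=(11,15,4,2) → FL=S FR=S RL=S RR=S
cmd 4: advance +11 → t=29, phase=(22,2,15,13) → FL=W FR=S RL=S RR=S
cmd 5: advance +14 → t=43, phase=(12,16,5,3) → FL=S FR=S RL=S RR=S

after cmd 1 (t=3): FL=W FR=S RL=S RR=S
after cmd 2 (t=11): FL=S FR=S RL=W RR=W
after cmd 3 (t=18): FL=S FR=S RL=S RR=S
after cmd 4 (t=29): FL=W FR=S RL=S RR=S
after cmd 5 (t=43): FL=S FR=S RL=S RR=S


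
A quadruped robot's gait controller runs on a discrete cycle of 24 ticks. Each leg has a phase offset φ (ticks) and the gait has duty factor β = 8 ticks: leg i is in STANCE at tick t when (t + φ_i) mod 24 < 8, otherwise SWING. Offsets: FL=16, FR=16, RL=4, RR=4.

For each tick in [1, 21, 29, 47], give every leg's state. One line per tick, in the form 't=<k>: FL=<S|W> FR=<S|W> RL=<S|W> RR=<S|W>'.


t=1: phase=(17,17,5,5) vs β=8 → FL=W FR=W RL=S RR=S
t=21: phase=(13,13,1,1) vs β=8 → FL=W FR=W RL=S RR=S
t=29: phase=(21,21,9,9) vs β=8 → FL=W FR=W RL=W RR=W
t=47: phase=(15,15,3,3) vs β=8 → FL=W FR=W RL=S RR=S

t=1: FL=W FR=W RL=S RR=S
t=21: FL=W FR=W RL=S RR=S
t=29: FL=W FR=W RL=W RR=W
t=47: FL=W FR=W RL=S RR=S


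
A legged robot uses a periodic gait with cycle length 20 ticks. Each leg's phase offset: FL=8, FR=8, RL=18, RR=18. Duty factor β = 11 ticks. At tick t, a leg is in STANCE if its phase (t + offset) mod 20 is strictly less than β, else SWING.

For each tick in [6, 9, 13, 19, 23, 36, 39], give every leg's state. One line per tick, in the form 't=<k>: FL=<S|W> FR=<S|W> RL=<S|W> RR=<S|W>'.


t=6: FL=W FR=W RL=S RR=S
t=9: FL=W FR=W RL=S RR=S
t=13: FL=S FR=S RL=W RR=W
t=19: FL=S FR=S RL=W RR=W
t=23: FL=W FR=W RL=S RR=S
t=36: FL=S FR=S RL=W RR=W
t=39: FL=S FR=S RL=W RR=W

t=6: phase=(14,14,4,4) vs β=11 → FL=W FR=W RL=S RR=S
t=9: phase=(17,17,7,7) vs β=11 → FL=W FR=W RL=S RR=S
t=13: phase=(1,1,11,11) vs β=11 → FL=S FR=S RL=W RR=W
t=19: phase=(7,7,17,17) vs β=11 → FL=S FR=S RL=W RR=W
t=23: phase=(11,11,1,1) vs β=11 → FL=W FR=W RL=S RR=S
t=36: phase=(4,4,14,14) vs β=11 → FL=S FR=S RL=W RR=W
t=39: phase=(7,7,17,17) vs β=11 → FL=S FR=S RL=W RR=W


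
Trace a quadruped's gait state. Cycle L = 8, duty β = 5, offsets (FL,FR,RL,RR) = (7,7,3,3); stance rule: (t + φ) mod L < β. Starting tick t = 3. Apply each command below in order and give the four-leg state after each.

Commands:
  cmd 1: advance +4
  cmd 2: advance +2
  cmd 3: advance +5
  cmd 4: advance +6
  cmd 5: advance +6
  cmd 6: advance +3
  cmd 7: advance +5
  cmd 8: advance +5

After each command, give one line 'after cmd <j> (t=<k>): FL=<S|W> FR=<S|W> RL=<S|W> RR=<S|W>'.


after cmd 1 (t=7): FL=W FR=W RL=S RR=S
after cmd 2 (t=9): FL=S FR=S RL=S RR=S
after cmd 3 (t=14): FL=W FR=W RL=S RR=S
after cmd 4 (t=20): FL=S FR=S RL=W RR=W
after cmd 5 (t=26): FL=S FR=S RL=W RR=W
after cmd 6 (t=29): FL=S FR=S RL=S RR=S
after cmd 7 (t=34): FL=S FR=S RL=W RR=W
after cmd 8 (t=39): FL=W FR=W RL=S RR=S

start t=3: FL=S FR=S RL=W RR=W
cmd 1: advance +4 → t=7, phase=(6,6,2,2) → FL=W FR=W RL=S RR=S
cmd 2: advance +2 → t=9, phase=(0,0,4,4) → FL=S FR=S RL=S RR=S
cmd 3: advance +5 → t=14, phase=(5,5,1,1) → FL=W FR=W RL=S RR=S
cmd 4: advance +6 → t=20, phase=(3,3,7,7) → FL=S FR=S RL=W RR=W
cmd 5: advance +6 → t=26, phase=(1,1,5,5) → FL=S FR=S RL=W RR=W
cmd 6: advance +3 → t=29, phase=(4,4,0,0) → FL=S FR=S RL=S RR=S
cmd 7: advance +5 → t=34, phase=(1,1,5,5) → FL=S FR=S RL=W RR=W
cmd 8: advance +5 → t=39, phase=(6,6,2,2) → FL=W FR=W RL=S RR=S


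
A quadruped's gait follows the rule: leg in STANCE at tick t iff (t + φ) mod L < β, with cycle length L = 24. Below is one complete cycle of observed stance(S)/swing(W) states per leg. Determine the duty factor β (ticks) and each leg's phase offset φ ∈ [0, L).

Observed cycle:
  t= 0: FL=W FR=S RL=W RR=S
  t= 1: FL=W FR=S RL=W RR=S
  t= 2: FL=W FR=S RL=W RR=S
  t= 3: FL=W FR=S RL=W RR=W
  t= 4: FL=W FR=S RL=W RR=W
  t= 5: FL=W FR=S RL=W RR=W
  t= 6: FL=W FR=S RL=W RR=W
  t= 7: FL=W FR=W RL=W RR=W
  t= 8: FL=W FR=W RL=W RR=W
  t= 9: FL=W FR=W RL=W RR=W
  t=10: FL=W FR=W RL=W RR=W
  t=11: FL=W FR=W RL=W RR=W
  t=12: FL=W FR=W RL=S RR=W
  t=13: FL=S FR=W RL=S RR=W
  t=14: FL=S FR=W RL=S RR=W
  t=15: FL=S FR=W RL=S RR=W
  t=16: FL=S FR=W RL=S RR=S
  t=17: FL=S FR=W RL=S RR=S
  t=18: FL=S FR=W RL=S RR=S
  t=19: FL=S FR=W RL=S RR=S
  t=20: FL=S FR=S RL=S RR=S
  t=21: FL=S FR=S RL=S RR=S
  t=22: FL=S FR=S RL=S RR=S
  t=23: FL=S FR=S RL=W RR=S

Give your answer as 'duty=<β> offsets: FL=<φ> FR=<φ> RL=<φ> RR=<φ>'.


duty β = stance ticks per leg = 11
FL: stance ticks = 11; W→S at t=13 → φ=11
FR: stance ticks = 11; W→S at t=20 → φ=4
RL: stance ticks = 11; W→S at t=12 → φ=12
RR: stance ticks = 11; W→S at t=16 → φ=8

duty=11 offsets: FL=11 FR=4 RL=12 RR=8


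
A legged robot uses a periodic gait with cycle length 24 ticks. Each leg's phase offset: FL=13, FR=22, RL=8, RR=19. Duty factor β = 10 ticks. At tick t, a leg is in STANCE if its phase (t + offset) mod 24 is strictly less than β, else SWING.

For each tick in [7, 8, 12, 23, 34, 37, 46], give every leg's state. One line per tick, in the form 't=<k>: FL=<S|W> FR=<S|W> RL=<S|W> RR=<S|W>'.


t=7: FL=W FR=S RL=W RR=S
t=8: FL=W FR=S RL=W RR=S
t=12: FL=S FR=W RL=W RR=S
t=23: FL=W FR=W RL=S RR=W
t=34: FL=W FR=S RL=W RR=S
t=37: FL=S FR=W RL=W RR=S
t=46: FL=W FR=W RL=S RR=W

t=7: phase=(20,5,15,2) vs β=10 → FL=W FR=S RL=W RR=S
t=8: phase=(21,6,16,3) vs β=10 → FL=W FR=S RL=W RR=S
t=12: phase=(1,10,20,7) vs β=10 → FL=S FR=W RL=W RR=S
t=23: phase=(12,21,7,18) vs β=10 → FL=W FR=W RL=S RR=W
t=34: phase=(23,8,18,5) vs β=10 → FL=W FR=S RL=W RR=S
t=37: phase=(2,11,21,8) vs β=10 → FL=S FR=W RL=W RR=S
t=46: phase=(11,20,6,17) vs β=10 → FL=W FR=W RL=S RR=W


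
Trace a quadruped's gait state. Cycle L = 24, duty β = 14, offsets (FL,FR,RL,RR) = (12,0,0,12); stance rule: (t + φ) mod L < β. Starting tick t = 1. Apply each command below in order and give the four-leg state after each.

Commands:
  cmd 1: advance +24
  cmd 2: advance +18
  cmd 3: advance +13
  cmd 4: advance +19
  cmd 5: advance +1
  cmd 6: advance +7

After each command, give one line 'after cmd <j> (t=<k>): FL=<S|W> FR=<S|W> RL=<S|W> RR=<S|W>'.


start t=1: FL=S FR=S RL=S RR=S
cmd 1: advance +24 → t=25, phase=(13,1,1,13) → FL=S FR=S RL=S RR=S
cmd 2: advance +18 → t=43, phase=(7,19,19,7) → FL=S FR=W RL=W RR=S
cmd 3: advance +13 → t=56, phase=(20,8,8,20) → FL=W FR=S RL=S RR=W
cmd 4: advance +19 → t=75, phase=(15,3,3,15) → FL=W FR=S RL=S RR=W
cmd 5: advance +1 → t=76, phase=(16,4,4,16) → FL=W FR=S RL=S RR=W
cmd 6: advance +7 → t=83, phase=(23,11,11,23) → FL=W FR=S RL=S RR=W

after cmd 1 (t=25): FL=S FR=S RL=S RR=S
after cmd 2 (t=43): FL=S FR=W RL=W RR=S
after cmd 3 (t=56): FL=W FR=S RL=S RR=W
after cmd 4 (t=75): FL=W FR=S RL=S RR=W
after cmd 5 (t=76): FL=W FR=S RL=S RR=W
after cmd 6 (t=83): FL=W FR=S RL=S RR=W


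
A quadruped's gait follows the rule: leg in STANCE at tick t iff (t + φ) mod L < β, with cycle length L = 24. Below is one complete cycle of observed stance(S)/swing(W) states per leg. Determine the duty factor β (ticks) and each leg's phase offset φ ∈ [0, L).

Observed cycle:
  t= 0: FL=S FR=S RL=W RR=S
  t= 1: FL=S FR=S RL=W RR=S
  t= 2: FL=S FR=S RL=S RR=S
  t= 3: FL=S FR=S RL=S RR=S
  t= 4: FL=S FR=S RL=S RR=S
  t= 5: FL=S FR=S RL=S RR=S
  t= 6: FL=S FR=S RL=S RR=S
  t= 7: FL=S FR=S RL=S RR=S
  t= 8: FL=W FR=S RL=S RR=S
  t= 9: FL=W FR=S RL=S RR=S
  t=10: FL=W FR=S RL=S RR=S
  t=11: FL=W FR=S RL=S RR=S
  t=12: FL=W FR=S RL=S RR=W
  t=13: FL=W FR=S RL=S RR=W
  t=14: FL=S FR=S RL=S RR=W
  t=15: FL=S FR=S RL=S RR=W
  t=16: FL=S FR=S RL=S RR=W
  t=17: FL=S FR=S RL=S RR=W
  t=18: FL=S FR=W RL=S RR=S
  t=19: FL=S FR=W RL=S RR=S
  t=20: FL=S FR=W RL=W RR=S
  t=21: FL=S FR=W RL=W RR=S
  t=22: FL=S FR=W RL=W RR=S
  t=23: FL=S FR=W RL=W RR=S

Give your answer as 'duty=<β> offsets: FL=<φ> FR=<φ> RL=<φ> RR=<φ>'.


duty β = stance ticks per leg = 18
FL: stance ticks = 18; W→S at t=14 → φ=10
FR: stance ticks = 18; W→S at t=0 → φ=0
RL: stance ticks = 18; W→S at t=2 → φ=22
RR: stance ticks = 18; W→S at t=18 → φ=6

duty=18 offsets: FL=10 FR=0 RL=22 RR=6


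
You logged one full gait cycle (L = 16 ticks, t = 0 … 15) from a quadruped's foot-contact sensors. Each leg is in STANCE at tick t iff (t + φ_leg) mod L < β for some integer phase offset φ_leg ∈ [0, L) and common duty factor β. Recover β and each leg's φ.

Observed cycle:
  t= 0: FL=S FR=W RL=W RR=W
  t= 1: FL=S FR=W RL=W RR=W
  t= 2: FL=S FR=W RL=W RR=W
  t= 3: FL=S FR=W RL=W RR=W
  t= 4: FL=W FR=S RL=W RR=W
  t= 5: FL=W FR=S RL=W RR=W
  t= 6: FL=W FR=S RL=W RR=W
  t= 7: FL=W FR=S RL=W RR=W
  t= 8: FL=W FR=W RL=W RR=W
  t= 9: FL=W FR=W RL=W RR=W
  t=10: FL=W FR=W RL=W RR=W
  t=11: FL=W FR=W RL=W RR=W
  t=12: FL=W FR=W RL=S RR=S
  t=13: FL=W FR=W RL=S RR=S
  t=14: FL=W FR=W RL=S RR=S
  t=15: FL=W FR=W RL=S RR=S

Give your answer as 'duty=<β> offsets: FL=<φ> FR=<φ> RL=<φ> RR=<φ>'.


duty=4 offsets: FL=0 FR=12 RL=4 RR=4

duty β = stance ticks per leg = 4
FL: stance ticks = 4; W→S at t=0 → φ=0
FR: stance ticks = 4; W→S at t=4 → φ=12
RL: stance ticks = 4; W→S at t=12 → φ=4
RR: stance ticks = 4; W→S at t=12 → φ=4


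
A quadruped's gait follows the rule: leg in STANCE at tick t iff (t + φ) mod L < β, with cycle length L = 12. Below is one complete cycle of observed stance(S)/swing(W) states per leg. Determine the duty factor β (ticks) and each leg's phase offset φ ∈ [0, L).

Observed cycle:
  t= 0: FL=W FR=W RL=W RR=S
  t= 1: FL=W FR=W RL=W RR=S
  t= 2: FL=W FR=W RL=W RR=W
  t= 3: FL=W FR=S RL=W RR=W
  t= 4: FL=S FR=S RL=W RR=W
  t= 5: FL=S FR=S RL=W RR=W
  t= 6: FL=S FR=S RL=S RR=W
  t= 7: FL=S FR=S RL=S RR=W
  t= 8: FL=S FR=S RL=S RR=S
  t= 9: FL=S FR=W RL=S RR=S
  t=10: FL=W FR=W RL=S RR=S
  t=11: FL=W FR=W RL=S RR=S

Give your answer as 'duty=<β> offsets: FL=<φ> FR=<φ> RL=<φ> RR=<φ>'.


duty β = stance ticks per leg = 6
FL: stance ticks = 6; W→S at t=4 → φ=8
FR: stance ticks = 6; W→S at t=3 → φ=9
RL: stance ticks = 6; W→S at t=6 → φ=6
RR: stance ticks = 6; W→S at t=8 → φ=4

duty=6 offsets: FL=8 FR=9 RL=6 RR=4


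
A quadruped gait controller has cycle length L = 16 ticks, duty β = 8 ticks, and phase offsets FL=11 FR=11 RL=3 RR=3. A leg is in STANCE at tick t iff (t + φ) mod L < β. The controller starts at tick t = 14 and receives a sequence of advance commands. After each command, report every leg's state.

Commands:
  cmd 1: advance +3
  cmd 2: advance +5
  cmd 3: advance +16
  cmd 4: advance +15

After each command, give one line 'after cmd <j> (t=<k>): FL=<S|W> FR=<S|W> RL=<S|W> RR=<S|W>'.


start t=14: FL=W FR=W RL=S RR=S
cmd 1: advance +3 → t=17, phase=(12,12,4,4) → FL=W FR=W RL=S RR=S
cmd 2: advance +5 → t=22, phase=(1,1,9,9) → FL=S FR=S RL=W RR=W
cmd 3: advance +16 → t=38, phase=(1,1,9,9) → FL=S FR=S RL=W RR=W
cmd 4: advance +15 → t=53, phase=(0,0,8,8) → FL=S FR=S RL=W RR=W

after cmd 1 (t=17): FL=W FR=W RL=S RR=S
after cmd 2 (t=22): FL=S FR=S RL=W RR=W
after cmd 3 (t=38): FL=S FR=S RL=W RR=W
after cmd 4 (t=53): FL=S FR=S RL=W RR=W


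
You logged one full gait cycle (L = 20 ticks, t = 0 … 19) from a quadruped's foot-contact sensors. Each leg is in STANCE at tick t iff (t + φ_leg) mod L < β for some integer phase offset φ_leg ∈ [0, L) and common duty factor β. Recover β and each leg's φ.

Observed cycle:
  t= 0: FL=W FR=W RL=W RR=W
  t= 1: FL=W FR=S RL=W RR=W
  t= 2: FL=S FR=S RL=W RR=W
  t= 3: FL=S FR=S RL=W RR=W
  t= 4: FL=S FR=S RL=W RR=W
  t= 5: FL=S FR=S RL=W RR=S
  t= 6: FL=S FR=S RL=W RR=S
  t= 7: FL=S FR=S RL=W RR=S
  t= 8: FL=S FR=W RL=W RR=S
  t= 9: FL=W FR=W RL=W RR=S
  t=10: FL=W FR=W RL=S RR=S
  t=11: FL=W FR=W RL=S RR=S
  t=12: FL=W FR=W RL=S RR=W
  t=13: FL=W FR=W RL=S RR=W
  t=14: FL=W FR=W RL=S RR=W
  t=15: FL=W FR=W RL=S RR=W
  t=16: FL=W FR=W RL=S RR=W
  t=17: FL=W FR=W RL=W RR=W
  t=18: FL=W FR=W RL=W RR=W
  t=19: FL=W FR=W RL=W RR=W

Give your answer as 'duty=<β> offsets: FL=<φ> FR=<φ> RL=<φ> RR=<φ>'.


duty=7 offsets: FL=18 FR=19 RL=10 RR=15

duty β = stance ticks per leg = 7
FL: stance ticks = 7; W→S at t=2 → φ=18
FR: stance ticks = 7; W→S at t=1 → φ=19
RL: stance ticks = 7; W→S at t=10 → φ=10
RR: stance ticks = 7; W→S at t=5 → φ=15


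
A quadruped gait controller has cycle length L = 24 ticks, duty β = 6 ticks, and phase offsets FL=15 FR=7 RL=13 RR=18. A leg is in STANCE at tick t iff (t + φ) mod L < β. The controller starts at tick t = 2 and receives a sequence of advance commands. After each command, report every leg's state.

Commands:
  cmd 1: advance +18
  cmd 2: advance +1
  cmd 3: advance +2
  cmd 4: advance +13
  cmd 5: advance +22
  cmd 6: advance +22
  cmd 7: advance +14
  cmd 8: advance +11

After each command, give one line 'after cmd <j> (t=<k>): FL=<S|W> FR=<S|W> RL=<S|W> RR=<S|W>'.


start t=2: FL=W FR=W RL=W RR=W
cmd 1: advance +18 → t=20, phase=(11,3,9,14) → FL=W FR=S RL=W RR=W
cmd 2: advance +1 → t=21, phase=(12,4,10,15) → FL=W FR=S RL=W RR=W
cmd 3: advance +2 → t=23, phase=(14,6,12,17) → FL=W FR=W RL=W RR=W
cmd 4: advance +13 → t=36, phase=(3,19,1,6) → FL=S FR=W RL=S RR=W
cmd 5: advance +22 → t=58, phase=(1,17,23,4) → FL=S FR=W RL=W RR=S
cmd 6: advance +22 → t=80, phase=(23,15,21,2) → FL=W FR=W RL=W RR=S
cmd 7: advance +14 → t=94, phase=(13,5,11,16) → FL=W FR=S RL=W RR=W
cmd 8: advance +11 → t=105, phase=(0,16,22,3) → FL=S FR=W RL=W RR=S

after cmd 1 (t=20): FL=W FR=S RL=W RR=W
after cmd 2 (t=21): FL=W FR=S RL=W RR=W
after cmd 3 (t=23): FL=W FR=W RL=W RR=W
after cmd 4 (t=36): FL=S FR=W RL=S RR=W
after cmd 5 (t=58): FL=S FR=W RL=W RR=S
after cmd 6 (t=80): FL=W FR=W RL=W RR=S
after cmd 7 (t=94): FL=W FR=S RL=W RR=W
after cmd 8 (t=105): FL=S FR=W RL=W RR=S


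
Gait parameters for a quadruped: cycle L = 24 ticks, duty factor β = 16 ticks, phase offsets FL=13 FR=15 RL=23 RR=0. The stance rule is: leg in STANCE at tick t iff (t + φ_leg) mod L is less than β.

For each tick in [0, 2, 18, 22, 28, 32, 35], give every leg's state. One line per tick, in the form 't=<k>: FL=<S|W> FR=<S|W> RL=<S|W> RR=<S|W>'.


t=0: FL=S FR=S RL=W RR=S
t=2: FL=S FR=W RL=S RR=S
t=18: FL=S FR=S RL=W RR=W
t=22: FL=S FR=S RL=W RR=W
t=28: FL=W FR=W RL=S RR=S
t=32: FL=W FR=W RL=S RR=S
t=35: FL=S FR=S RL=S RR=S

t=0: phase=(13,15,23,0) vs β=16 → FL=S FR=S RL=W RR=S
t=2: phase=(15,17,1,2) vs β=16 → FL=S FR=W RL=S RR=S
t=18: phase=(7,9,17,18) vs β=16 → FL=S FR=S RL=W RR=W
t=22: phase=(11,13,21,22) vs β=16 → FL=S FR=S RL=W RR=W
t=28: phase=(17,19,3,4) vs β=16 → FL=W FR=W RL=S RR=S
t=32: phase=(21,23,7,8) vs β=16 → FL=W FR=W RL=S RR=S
t=35: phase=(0,2,10,11) vs β=16 → FL=S FR=S RL=S RR=S


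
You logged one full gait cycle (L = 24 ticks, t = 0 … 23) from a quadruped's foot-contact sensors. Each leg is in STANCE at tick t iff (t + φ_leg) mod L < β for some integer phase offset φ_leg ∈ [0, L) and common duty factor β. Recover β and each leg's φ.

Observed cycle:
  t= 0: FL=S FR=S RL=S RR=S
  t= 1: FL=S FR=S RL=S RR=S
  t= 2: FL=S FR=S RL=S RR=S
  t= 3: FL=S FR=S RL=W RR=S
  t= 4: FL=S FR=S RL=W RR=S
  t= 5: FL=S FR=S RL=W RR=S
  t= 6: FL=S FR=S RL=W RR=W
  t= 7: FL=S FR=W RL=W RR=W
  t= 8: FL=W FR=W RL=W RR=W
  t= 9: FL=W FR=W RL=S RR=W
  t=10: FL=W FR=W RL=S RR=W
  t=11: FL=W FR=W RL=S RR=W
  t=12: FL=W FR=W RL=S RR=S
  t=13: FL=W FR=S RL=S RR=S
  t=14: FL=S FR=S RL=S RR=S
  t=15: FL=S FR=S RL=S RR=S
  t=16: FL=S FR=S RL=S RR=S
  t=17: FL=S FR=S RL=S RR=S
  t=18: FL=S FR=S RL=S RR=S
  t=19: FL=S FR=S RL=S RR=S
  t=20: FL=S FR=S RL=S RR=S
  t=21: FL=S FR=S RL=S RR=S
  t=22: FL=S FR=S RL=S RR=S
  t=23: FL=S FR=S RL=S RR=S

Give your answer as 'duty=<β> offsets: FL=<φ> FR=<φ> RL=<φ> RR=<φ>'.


duty=18 offsets: FL=10 FR=11 RL=15 RR=12

duty β = stance ticks per leg = 18
FL: stance ticks = 18; W→S at t=14 → φ=10
FR: stance ticks = 18; W→S at t=13 → φ=11
RL: stance ticks = 18; W→S at t=9 → φ=15
RR: stance ticks = 18; W→S at t=12 → φ=12


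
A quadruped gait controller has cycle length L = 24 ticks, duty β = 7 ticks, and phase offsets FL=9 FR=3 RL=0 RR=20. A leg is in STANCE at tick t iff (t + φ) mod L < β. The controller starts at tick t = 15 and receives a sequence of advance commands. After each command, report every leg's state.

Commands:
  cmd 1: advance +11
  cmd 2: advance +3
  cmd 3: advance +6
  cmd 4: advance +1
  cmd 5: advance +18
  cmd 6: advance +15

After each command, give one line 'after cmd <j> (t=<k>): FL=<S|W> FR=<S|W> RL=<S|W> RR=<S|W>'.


start t=15: FL=S FR=W RL=W RR=W
cmd 1: advance +11 → t=26, phase=(11,5,2,22) → FL=W FR=S RL=S RR=W
cmd 2: advance +3 → t=29, phase=(14,8,5,1) → FL=W FR=W RL=S RR=S
cmd 3: advance +6 → t=35, phase=(20,14,11,7) → FL=W FR=W RL=W RR=W
cmd 4: advance +1 → t=36, phase=(21,15,12,8) → FL=W FR=W RL=W RR=W
cmd 5: advance +18 → t=54, phase=(15,9,6,2) → FL=W FR=W RL=S RR=S
cmd 6: advance +15 → t=69, phase=(6,0,21,17) → FL=S FR=S RL=W RR=W

after cmd 1 (t=26): FL=W FR=S RL=S RR=W
after cmd 2 (t=29): FL=W FR=W RL=S RR=S
after cmd 3 (t=35): FL=W FR=W RL=W RR=W
after cmd 4 (t=36): FL=W FR=W RL=W RR=W
after cmd 5 (t=54): FL=W FR=W RL=S RR=S
after cmd 6 (t=69): FL=S FR=S RL=W RR=W


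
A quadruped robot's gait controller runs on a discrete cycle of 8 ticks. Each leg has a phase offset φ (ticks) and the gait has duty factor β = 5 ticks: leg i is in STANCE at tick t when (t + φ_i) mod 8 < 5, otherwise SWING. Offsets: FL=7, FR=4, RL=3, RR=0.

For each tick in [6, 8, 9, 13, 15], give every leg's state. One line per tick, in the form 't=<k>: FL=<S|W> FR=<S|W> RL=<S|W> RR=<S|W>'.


t=6: phase=(5,2,1,6) vs β=5 → FL=W FR=S RL=S RR=W
t=8: phase=(7,4,3,0) vs β=5 → FL=W FR=S RL=S RR=S
t=9: phase=(0,5,4,1) vs β=5 → FL=S FR=W RL=S RR=S
t=13: phase=(4,1,0,5) vs β=5 → FL=S FR=S RL=S RR=W
t=15: phase=(6,3,2,7) vs β=5 → FL=W FR=S RL=S RR=W

t=6: FL=W FR=S RL=S RR=W
t=8: FL=W FR=S RL=S RR=S
t=9: FL=S FR=W RL=S RR=S
t=13: FL=S FR=S RL=S RR=W
t=15: FL=W FR=S RL=S RR=W


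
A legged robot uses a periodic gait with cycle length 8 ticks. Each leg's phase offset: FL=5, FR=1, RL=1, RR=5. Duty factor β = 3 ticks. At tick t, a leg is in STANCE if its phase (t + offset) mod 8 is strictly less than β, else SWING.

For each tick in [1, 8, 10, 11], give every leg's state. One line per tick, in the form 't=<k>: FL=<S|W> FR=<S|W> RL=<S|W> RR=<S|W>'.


t=1: phase=(6,2,2,6) vs β=3 → FL=W FR=S RL=S RR=W
t=8: phase=(5,1,1,5) vs β=3 → FL=W FR=S RL=S RR=W
t=10: phase=(7,3,3,7) vs β=3 → FL=W FR=W RL=W RR=W
t=11: phase=(0,4,4,0) vs β=3 → FL=S FR=W RL=W RR=S

t=1: FL=W FR=S RL=S RR=W
t=8: FL=W FR=S RL=S RR=W
t=10: FL=W FR=W RL=W RR=W
t=11: FL=S FR=W RL=W RR=S


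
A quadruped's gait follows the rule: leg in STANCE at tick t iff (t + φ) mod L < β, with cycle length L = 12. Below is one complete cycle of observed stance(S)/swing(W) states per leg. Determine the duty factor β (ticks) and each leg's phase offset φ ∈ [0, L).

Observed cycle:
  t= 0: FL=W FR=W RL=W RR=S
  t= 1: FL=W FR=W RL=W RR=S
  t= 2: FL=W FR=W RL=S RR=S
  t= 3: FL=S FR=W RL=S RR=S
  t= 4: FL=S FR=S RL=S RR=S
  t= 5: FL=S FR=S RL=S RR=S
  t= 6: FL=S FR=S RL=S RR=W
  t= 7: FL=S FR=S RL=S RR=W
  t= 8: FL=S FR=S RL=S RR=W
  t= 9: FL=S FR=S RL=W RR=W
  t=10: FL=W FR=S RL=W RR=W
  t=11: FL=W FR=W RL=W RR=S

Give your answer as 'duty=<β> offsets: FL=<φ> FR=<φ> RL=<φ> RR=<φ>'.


duty β = stance ticks per leg = 7
FL: stance ticks = 7; W→S at t=3 → φ=9
FR: stance ticks = 7; W→S at t=4 → φ=8
RL: stance ticks = 7; W→S at t=2 → φ=10
RR: stance ticks = 7; W→S at t=11 → φ=1

duty=7 offsets: FL=9 FR=8 RL=10 RR=1


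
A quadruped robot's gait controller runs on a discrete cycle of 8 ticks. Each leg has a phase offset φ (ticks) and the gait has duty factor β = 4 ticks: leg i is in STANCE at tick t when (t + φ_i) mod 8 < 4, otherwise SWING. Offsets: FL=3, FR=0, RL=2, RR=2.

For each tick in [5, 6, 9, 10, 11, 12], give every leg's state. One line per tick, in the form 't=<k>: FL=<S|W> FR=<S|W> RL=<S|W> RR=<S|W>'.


t=5: FL=S FR=W RL=W RR=W
t=6: FL=S FR=W RL=S RR=S
t=9: FL=W FR=S RL=S RR=S
t=10: FL=W FR=S RL=W RR=W
t=11: FL=W FR=S RL=W RR=W
t=12: FL=W FR=W RL=W RR=W

t=5: phase=(0,5,7,7) vs β=4 → FL=S FR=W RL=W RR=W
t=6: phase=(1,6,0,0) vs β=4 → FL=S FR=W RL=S RR=S
t=9: phase=(4,1,3,3) vs β=4 → FL=W FR=S RL=S RR=S
t=10: phase=(5,2,4,4) vs β=4 → FL=W FR=S RL=W RR=W
t=11: phase=(6,3,5,5) vs β=4 → FL=W FR=S RL=W RR=W
t=12: phase=(7,4,6,6) vs β=4 → FL=W FR=W RL=W RR=W


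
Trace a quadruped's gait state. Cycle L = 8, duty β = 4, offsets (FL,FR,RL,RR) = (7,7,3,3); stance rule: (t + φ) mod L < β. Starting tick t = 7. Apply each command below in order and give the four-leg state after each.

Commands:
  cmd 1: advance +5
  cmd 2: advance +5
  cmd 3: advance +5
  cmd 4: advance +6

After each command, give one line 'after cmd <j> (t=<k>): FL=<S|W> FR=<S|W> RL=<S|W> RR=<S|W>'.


after cmd 1 (t=12): FL=S FR=S RL=W RR=W
after cmd 2 (t=17): FL=S FR=S RL=W RR=W
after cmd 3 (t=22): FL=W FR=W RL=S RR=S
after cmd 4 (t=28): FL=S FR=S RL=W RR=W

start t=7: FL=W FR=W RL=S RR=S
cmd 1: advance +5 → t=12, phase=(3,3,7,7) → FL=S FR=S RL=W RR=W
cmd 2: advance +5 → t=17, phase=(0,0,4,4) → FL=S FR=S RL=W RR=W
cmd 3: advance +5 → t=22, phase=(5,5,1,1) → FL=W FR=W RL=S RR=S
cmd 4: advance +6 → t=28, phase=(3,3,7,7) → FL=S FR=S RL=W RR=W


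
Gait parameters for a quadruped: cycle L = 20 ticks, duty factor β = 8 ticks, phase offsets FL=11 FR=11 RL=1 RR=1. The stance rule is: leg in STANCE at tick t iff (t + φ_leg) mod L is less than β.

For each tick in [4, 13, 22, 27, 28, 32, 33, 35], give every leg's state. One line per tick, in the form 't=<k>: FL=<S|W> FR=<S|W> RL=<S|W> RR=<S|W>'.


t=4: phase=(15,15,5,5) vs β=8 → FL=W FR=W RL=S RR=S
t=13: phase=(4,4,14,14) vs β=8 → FL=S FR=S RL=W RR=W
t=22: phase=(13,13,3,3) vs β=8 → FL=W FR=W RL=S RR=S
t=27: phase=(18,18,8,8) vs β=8 → FL=W FR=W RL=W RR=W
t=28: phase=(19,19,9,9) vs β=8 → FL=W FR=W RL=W RR=W
t=32: phase=(3,3,13,13) vs β=8 → FL=S FR=S RL=W RR=W
t=33: phase=(4,4,14,14) vs β=8 → FL=S FR=S RL=W RR=W
t=35: phase=(6,6,16,16) vs β=8 → FL=S FR=S RL=W RR=W

t=4: FL=W FR=W RL=S RR=S
t=13: FL=S FR=S RL=W RR=W
t=22: FL=W FR=W RL=S RR=S
t=27: FL=W FR=W RL=W RR=W
t=28: FL=W FR=W RL=W RR=W
t=32: FL=S FR=S RL=W RR=W
t=33: FL=S FR=S RL=W RR=W
t=35: FL=S FR=S RL=W RR=W


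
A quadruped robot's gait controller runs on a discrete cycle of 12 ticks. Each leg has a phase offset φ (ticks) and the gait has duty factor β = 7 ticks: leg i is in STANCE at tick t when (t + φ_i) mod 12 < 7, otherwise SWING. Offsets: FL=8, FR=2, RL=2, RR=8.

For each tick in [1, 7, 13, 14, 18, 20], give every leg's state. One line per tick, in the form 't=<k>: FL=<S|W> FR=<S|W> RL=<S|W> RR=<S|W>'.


t=1: phase=(9,3,3,9) vs β=7 → FL=W FR=S RL=S RR=W
t=7: phase=(3,9,9,3) vs β=7 → FL=S FR=W RL=W RR=S
t=13: phase=(9,3,3,9) vs β=7 → FL=W FR=S RL=S RR=W
t=14: phase=(10,4,4,10) vs β=7 → FL=W FR=S RL=S RR=W
t=18: phase=(2,8,8,2) vs β=7 → FL=S FR=W RL=W RR=S
t=20: phase=(4,10,10,4) vs β=7 → FL=S FR=W RL=W RR=S

t=1: FL=W FR=S RL=S RR=W
t=7: FL=S FR=W RL=W RR=S
t=13: FL=W FR=S RL=S RR=W
t=14: FL=W FR=S RL=S RR=W
t=18: FL=S FR=W RL=W RR=S
t=20: FL=S FR=W RL=W RR=S


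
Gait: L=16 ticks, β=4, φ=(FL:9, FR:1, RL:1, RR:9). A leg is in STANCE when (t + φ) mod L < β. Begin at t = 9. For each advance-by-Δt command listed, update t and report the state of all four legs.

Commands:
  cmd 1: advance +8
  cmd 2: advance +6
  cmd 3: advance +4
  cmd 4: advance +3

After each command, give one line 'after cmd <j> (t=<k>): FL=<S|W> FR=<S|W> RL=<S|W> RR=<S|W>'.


after cmd 1 (t=17): FL=W FR=S RL=S RR=W
after cmd 2 (t=23): FL=S FR=W RL=W RR=S
after cmd 3 (t=27): FL=W FR=W RL=W RR=W
after cmd 4 (t=30): FL=W FR=W RL=W RR=W

start t=9: FL=S FR=W RL=W RR=S
cmd 1: advance +8 → t=17, phase=(10,2,2,10) → FL=W FR=S RL=S RR=W
cmd 2: advance +6 → t=23, phase=(0,8,8,0) → FL=S FR=W RL=W RR=S
cmd 3: advance +4 → t=27, phase=(4,12,12,4) → FL=W FR=W RL=W RR=W
cmd 4: advance +3 → t=30, phase=(7,15,15,7) → FL=W FR=W RL=W RR=W


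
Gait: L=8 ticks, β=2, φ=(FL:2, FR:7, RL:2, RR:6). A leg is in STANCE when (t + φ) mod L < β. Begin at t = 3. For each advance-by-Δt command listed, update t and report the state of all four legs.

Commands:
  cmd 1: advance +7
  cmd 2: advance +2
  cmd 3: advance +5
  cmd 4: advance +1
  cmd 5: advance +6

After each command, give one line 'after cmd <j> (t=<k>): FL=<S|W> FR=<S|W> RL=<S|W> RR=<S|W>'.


start t=3: FL=W FR=W RL=W RR=S
cmd 1: advance +7 → t=10, phase=(4,1,4,0) → FL=W FR=S RL=W RR=S
cmd 2: advance +2 → t=12, phase=(6,3,6,2) → FL=W FR=W RL=W RR=W
cmd 3: advance +5 → t=17, phase=(3,0,3,7) → FL=W FR=S RL=W RR=W
cmd 4: advance +1 → t=18, phase=(4,1,4,0) → FL=W FR=S RL=W RR=S
cmd 5: advance +6 → t=24, phase=(2,7,2,6) → FL=W FR=W RL=W RR=W

after cmd 1 (t=10): FL=W FR=S RL=W RR=S
after cmd 2 (t=12): FL=W FR=W RL=W RR=W
after cmd 3 (t=17): FL=W FR=S RL=W RR=W
after cmd 4 (t=18): FL=W FR=S RL=W RR=S
after cmd 5 (t=24): FL=W FR=W RL=W RR=W


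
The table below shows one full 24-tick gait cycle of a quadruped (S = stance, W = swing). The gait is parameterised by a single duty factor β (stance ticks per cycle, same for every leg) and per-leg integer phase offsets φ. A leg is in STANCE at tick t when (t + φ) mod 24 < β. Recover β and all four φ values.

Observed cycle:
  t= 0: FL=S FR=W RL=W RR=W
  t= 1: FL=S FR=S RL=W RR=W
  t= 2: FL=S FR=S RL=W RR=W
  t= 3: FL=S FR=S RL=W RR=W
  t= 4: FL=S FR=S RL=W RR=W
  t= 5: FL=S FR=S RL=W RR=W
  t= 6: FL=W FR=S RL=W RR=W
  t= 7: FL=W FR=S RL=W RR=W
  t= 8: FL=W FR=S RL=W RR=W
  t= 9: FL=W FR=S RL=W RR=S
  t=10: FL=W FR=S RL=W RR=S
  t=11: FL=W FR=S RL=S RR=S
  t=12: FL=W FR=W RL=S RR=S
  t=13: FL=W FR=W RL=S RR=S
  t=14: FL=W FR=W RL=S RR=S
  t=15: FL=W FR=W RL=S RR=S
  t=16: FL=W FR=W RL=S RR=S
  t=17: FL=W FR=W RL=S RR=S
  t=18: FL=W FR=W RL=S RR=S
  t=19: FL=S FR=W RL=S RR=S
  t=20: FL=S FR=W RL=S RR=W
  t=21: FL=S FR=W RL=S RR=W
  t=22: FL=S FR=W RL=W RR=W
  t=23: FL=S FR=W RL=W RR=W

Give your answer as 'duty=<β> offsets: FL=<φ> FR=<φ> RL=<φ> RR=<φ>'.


duty=11 offsets: FL=5 FR=23 RL=13 RR=15

duty β = stance ticks per leg = 11
FL: stance ticks = 11; W→S at t=19 → φ=5
FR: stance ticks = 11; W→S at t=1 → φ=23
RL: stance ticks = 11; W→S at t=11 → φ=13
RR: stance ticks = 11; W→S at t=9 → φ=15


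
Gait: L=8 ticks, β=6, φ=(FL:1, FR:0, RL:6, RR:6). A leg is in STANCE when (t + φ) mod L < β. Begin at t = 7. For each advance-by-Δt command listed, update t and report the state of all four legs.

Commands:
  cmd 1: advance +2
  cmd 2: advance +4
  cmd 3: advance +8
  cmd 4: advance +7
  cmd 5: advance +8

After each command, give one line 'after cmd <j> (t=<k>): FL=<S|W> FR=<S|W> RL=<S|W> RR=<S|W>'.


after cmd 1 (t=9): FL=S FR=S RL=W RR=W
after cmd 2 (t=13): FL=W FR=S RL=S RR=S
after cmd 3 (t=21): FL=W FR=S RL=S RR=S
after cmd 4 (t=28): FL=S FR=S RL=S RR=S
after cmd 5 (t=36): FL=S FR=S RL=S RR=S

start t=7: FL=S FR=W RL=S RR=S
cmd 1: advance +2 → t=9, phase=(2,1,7,7) → FL=S FR=S RL=W RR=W
cmd 2: advance +4 → t=13, phase=(6,5,3,3) → FL=W FR=S RL=S RR=S
cmd 3: advance +8 → t=21, phase=(6,5,3,3) → FL=W FR=S RL=S RR=S
cmd 4: advance +7 → t=28, phase=(5,4,2,2) → FL=S FR=S RL=S RR=S
cmd 5: advance +8 → t=36, phase=(5,4,2,2) → FL=S FR=S RL=S RR=S


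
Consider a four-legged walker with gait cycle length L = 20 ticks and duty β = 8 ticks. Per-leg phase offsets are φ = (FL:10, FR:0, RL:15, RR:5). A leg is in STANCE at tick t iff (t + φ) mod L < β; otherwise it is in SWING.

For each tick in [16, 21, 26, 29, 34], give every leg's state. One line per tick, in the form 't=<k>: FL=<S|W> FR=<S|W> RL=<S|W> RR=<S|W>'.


t=16: FL=S FR=W RL=W RR=S
t=21: FL=W FR=S RL=W RR=S
t=26: FL=W FR=S RL=S RR=W
t=29: FL=W FR=W RL=S RR=W
t=34: FL=S FR=W RL=W RR=W

t=16: phase=(6,16,11,1) vs β=8 → FL=S FR=W RL=W RR=S
t=21: phase=(11,1,16,6) vs β=8 → FL=W FR=S RL=W RR=S
t=26: phase=(16,6,1,11) vs β=8 → FL=W FR=S RL=S RR=W
t=29: phase=(19,9,4,14) vs β=8 → FL=W FR=W RL=S RR=W
t=34: phase=(4,14,9,19) vs β=8 → FL=S FR=W RL=W RR=W


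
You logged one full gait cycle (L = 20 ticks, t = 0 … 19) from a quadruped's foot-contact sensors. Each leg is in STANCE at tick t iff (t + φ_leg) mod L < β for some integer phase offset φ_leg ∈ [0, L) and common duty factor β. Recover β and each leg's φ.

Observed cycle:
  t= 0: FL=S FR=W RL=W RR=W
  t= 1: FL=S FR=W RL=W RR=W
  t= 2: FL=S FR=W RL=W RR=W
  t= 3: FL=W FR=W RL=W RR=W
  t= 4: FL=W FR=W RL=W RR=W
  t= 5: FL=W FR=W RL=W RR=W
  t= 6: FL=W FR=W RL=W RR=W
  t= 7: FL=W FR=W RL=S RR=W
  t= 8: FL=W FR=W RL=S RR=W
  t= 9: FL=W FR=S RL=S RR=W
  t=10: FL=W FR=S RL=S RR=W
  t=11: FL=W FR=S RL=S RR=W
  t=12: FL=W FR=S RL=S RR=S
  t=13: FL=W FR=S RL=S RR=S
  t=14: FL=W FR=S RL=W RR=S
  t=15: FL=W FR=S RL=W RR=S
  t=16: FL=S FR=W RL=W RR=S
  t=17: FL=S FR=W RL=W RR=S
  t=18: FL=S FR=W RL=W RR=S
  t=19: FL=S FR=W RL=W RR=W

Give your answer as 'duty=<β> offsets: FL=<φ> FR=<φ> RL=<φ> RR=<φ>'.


duty=7 offsets: FL=4 FR=11 RL=13 RR=8

duty β = stance ticks per leg = 7
FL: stance ticks = 7; W→S at t=16 → φ=4
FR: stance ticks = 7; W→S at t=9 → φ=11
RL: stance ticks = 7; W→S at t=7 → φ=13
RR: stance ticks = 7; W→S at t=12 → φ=8


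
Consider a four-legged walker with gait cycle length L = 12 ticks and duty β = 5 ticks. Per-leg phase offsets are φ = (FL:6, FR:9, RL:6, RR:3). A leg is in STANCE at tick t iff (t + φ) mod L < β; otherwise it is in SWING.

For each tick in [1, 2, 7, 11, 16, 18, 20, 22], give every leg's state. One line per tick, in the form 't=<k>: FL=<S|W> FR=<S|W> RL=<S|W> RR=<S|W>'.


t=1: FL=W FR=W RL=W RR=S
t=2: FL=W FR=W RL=W RR=W
t=7: FL=S FR=S RL=S RR=W
t=11: FL=W FR=W RL=W RR=S
t=16: FL=W FR=S RL=W RR=W
t=18: FL=S FR=S RL=S RR=W
t=20: FL=S FR=W RL=S RR=W
t=22: FL=S FR=W RL=S RR=S

t=1: phase=(7,10,7,4) vs β=5 → FL=W FR=W RL=W RR=S
t=2: phase=(8,11,8,5) vs β=5 → FL=W FR=W RL=W RR=W
t=7: phase=(1,4,1,10) vs β=5 → FL=S FR=S RL=S RR=W
t=11: phase=(5,8,5,2) vs β=5 → FL=W FR=W RL=W RR=S
t=16: phase=(10,1,10,7) vs β=5 → FL=W FR=S RL=W RR=W
t=18: phase=(0,3,0,9) vs β=5 → FL=S FR=S RL=S RR=W
t=20: phase=(2,5,2,11) vs β=5 → FL=S FR=W RL=S RR=W
t=22: phase=(4,7,4,1) vs β=5 → FL=S FR=W RL=S RR=S


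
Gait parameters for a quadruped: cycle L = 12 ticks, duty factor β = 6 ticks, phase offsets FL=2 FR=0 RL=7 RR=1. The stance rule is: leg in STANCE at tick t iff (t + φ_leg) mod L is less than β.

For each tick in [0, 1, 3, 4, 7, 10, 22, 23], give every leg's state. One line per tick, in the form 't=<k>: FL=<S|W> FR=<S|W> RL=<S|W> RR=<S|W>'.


t=0: FL=S FR=S RL=W RR=S
t=1: FL=S FR=S RL=W RR=S
t=3: FL=S FR=S RL=W RR=S
t=4: FL=W FR=S RL=W RR=S
t=7: FL=W FR=W RL=S RR=W
t=10: FL=S FR=W RL=S RR=W
t=22: FL=S FR=W RL=S RR=W
t=23: FL=S FR=W RL=W RR=S

t=0: phase=(2,0,7,1) vs β=6 → FL=S FR=S RL=W RR=S
t=1: phase=(3,1,8,2) vs β=6 → FL=S FR=S RL=W RR=S
t=3: phase=(5,3,10,4) vs β=6 → FL=S FR=S RL=W RR=S
t=4: phase=(6,4,11,5) vs β=6 → FL=W FR=S RL=W RR=S
t=7: phase=(9,7,2,8) vs β=6 → FL=W FR=W RL=S RR=W
t=10: phase=(0,10,5,11) vs β=6 → FL=S FR=W RL=S RR=W
t=22: phase=(0,10,5,11) vs β=6 → FL=S FR=W RL=S RR=W
t=23: phase=(1,11,6,0) vs β=6 → FL=S FR=W RL=W RR=S


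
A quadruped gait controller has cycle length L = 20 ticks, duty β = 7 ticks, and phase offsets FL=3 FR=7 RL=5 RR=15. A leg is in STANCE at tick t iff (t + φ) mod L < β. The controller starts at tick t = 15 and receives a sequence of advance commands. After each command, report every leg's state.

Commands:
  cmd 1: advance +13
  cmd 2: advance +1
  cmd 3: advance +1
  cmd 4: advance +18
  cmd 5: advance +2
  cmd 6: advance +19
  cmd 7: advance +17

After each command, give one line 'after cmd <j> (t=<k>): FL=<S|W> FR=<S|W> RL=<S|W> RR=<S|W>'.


start t=15: FL=W FR=S RL=S RR=W
cmd 1: advance +13 → t=28, phase=(11,15,13,3) → FL=W FR=W RL=W RR=S
cmd 2: advance +1 → t=29, phase=(12,16,14,4) → FL=W FR=W RL=W RR=S
cmd 3: advance +1 → t=30, phase=(13,17,15,5) → FL=W FR=W RL=W RR=S
cmd 4: advance +18 → t=48, phase=(11,15,13,3) → FL=W FR=W RL=W RR=S
cmd 5: advance +2 → t=50, phase=(13,17,15,5) → FL=W FR=W RL=W RR=S
cmd 6: advance +19 → t=69, phase=(12,16,14,4) → FL=W FR=W RL=W RR=S
cmd 7: advance +17 → t=86, phase=(9,13,11,1) → FL=W FR=W RL=W RR=S

after cmd 1 (t=28): FL=W FR=W RL=W RR=S
after cmd 2 (t=29): FL=W FR=W RL=W RR=S
after cmd 3 (t=30): FL=W FR=W RL=W RR=S
after cmd 4 (t=48): FL=W FR=W RL=W RR=S
after cmd 5 (t=50): FL=W FR=W RL=W RR=S
after cmd 6 (t=69): FL=W FR=W RL=W RR=S
after cmd 7 (t=86): FL=W FR=W RL=W RR=S


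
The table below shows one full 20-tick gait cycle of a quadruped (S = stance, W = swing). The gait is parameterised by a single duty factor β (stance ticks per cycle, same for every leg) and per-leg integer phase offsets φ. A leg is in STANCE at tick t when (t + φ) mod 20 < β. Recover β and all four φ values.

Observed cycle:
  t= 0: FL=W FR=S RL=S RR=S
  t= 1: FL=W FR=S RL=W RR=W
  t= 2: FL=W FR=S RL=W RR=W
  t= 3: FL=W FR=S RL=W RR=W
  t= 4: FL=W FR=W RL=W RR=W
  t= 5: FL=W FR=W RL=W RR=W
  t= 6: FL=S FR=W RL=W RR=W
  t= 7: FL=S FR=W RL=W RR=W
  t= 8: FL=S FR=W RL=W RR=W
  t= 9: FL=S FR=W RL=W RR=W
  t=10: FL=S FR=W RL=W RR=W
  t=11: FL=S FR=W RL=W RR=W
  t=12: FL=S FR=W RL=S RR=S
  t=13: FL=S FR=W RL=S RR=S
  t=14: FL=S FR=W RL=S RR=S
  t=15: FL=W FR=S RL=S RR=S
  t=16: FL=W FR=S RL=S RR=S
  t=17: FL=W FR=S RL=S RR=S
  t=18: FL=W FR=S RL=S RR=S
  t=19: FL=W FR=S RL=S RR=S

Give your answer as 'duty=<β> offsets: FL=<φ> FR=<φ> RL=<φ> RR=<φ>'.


duty=9 offsets: FL=14 FR=5 RL=8 RR=8

duty β = stance ticks per leg = 9
FL: stance ticks = 9; W→S at t=6 → φ=14
FR: stance ticks = 9; W→S at t=15 → φ=5
RL: stance ticks = 9; W→S at t=12 → φ=8
RR: stance ticks = 9; W→S at t=12 → φ=8
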